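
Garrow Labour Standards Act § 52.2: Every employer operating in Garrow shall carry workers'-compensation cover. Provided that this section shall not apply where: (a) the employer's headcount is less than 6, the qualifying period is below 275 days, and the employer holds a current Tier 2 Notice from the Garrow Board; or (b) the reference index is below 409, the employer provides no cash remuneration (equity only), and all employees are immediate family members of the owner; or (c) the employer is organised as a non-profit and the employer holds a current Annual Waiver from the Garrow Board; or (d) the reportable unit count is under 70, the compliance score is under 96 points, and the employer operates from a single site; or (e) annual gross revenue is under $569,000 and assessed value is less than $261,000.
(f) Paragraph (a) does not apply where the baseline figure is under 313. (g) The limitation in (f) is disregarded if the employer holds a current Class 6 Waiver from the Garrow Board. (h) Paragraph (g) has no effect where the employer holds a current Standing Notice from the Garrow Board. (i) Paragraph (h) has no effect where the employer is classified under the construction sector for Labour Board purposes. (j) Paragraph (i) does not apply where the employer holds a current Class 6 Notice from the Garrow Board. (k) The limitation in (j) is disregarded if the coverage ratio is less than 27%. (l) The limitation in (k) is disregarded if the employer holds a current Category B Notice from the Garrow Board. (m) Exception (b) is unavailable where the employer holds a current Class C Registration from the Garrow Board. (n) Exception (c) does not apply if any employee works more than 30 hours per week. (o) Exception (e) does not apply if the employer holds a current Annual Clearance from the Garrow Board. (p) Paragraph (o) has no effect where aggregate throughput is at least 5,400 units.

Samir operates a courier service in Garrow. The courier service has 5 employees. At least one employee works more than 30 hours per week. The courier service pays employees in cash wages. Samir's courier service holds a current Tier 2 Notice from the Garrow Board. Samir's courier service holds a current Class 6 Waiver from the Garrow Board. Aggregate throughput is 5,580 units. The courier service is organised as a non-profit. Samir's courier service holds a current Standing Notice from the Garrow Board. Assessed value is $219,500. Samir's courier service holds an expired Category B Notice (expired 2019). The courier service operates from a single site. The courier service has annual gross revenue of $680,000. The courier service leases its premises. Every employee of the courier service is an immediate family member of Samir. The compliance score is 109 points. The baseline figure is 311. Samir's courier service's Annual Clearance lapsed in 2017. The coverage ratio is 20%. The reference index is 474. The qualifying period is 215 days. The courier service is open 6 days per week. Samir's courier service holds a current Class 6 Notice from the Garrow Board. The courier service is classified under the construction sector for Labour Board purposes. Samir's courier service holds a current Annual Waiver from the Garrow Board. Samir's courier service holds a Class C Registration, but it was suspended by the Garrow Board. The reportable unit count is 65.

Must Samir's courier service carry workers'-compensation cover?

Exception (a) is satisfied on its face — the employer's headcount is 5, less than the 6 limit; the qualifying period is 215 days, below the 275 days limit; a current Tier 2 Notice is held. Applying paragraphs (f)–(l): (f) is triggered (the baseline figure is 311, under the 313 limit), but is itself disapplied by (g): (g) is triggered — a current Class 6 Waiver is held. (h) applies (a current Standing Notice is held), but is itself disapplied by (i): (i) operates against (h): the courier service is classified under the construction sector. (j) operates (a current Class 6 Notice is held), but yields to (k): (k) operates against (j): the coverage ratio is 20%, less than the 27% limit. (l) is not engaged (no current Category B Notice is held), so (k) stands. (a) remains available.
Exception (b) fails — the reference index is 474, not below 409.
Exception (c) is satisfied on its face — the employer is a non-profit; a current Annual Waiver is held. Turning to paragraph (n): (n) is triggered — at least one employee exceeds 30 hours/week. So (c) is unavailable.
Exception (d) requires that the compliance score is under 96 points; but the compliance score is 109 points, not under 96 points, so (d) is unavailable.
Exception (e) does not apply: annual gross revenue is $680,000, not under $569,000.

No — exception (a) applies; Samir's courier service is not required to carry workers'-compensation cover.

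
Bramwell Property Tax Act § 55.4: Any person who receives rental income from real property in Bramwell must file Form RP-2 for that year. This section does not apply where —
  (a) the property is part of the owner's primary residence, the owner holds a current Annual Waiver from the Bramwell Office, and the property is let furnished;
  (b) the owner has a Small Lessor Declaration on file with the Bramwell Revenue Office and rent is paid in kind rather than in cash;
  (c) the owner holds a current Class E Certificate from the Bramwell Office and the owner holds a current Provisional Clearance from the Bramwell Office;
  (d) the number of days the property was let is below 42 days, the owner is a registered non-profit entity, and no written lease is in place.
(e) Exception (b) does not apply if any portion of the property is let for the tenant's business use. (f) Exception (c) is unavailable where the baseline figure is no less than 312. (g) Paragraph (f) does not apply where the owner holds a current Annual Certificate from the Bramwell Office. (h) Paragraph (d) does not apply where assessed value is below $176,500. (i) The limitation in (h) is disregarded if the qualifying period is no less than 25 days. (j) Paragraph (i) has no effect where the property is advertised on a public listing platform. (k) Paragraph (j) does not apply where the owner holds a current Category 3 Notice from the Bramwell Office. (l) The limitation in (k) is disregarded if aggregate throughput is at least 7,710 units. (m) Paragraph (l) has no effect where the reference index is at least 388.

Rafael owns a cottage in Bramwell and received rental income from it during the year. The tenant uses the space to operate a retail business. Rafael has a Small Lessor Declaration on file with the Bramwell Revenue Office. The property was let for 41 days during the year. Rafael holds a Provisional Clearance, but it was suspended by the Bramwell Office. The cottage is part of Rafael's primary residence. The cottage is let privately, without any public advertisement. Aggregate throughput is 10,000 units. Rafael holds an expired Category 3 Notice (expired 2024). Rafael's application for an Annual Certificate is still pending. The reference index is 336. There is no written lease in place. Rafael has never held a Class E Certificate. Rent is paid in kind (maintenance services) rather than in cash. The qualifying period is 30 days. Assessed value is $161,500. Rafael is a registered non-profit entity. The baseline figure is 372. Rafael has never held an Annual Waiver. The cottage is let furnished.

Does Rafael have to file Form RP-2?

No — exception (d) applies; Rafael is not required to file Form RP-2.

Exception (a) fails — there is no Annual Waiver in force.
Exception (b) is satisfied on its face — a Small Lessor Declaration is on file; rent is paid in kind. However, paragraph (e) must be considered: (e) is triggered — the space is let for business use. Exception (b) does not apply.
Exception (c) requires that the owner holds a current Class E Certificate from the Bramwell Office; but the Class E Certificate is not current, so (c) is unavailable.
Exception (d): the number of days the property was let is 41 days, below the 42 days limit; Rafael is a registered non-profit; there is no written lease — every condition holds. Under paragraphs (h)–(m): (h) would limit (d) — assessed value is $161,500, below the $176,500 limit — but (i) sets (h) aside: (i) is triggered — the qualifying period is 30 days, meeting the 25 days threshold. (j), which would lift (i), is not triggered — the property is let privately without advertisement. So (d) applies.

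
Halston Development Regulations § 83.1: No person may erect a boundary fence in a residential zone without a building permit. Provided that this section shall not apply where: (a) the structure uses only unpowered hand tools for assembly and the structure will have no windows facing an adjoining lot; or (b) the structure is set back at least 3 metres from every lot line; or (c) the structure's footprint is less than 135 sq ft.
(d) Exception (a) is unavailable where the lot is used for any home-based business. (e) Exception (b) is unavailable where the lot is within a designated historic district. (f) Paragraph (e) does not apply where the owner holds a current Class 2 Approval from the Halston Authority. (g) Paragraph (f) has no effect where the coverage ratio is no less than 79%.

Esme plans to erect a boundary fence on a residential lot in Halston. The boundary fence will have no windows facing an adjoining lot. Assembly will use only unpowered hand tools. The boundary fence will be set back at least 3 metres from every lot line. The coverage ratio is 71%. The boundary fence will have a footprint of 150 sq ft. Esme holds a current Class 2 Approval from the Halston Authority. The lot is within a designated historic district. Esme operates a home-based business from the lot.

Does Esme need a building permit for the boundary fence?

Exception (a): assembly uses only hand tools; no windows face an adjoining lot — every condition holds. Turning to paragraph (d): (d) is engaged — a home-based business operates on the lot. (a) is therefore removed.
Exception (b) is satisfied on its face — the setback is at least 3 m on every side. As to paragraphs (e)–(g): (e) is engaged (the lot is in a historic district), but is itself disapplied by (f): (f) is engaged — a current Class 2 Approval is held. (g), which would lift (f), does not operate here — the coverage ratio is 71%, short of 79%. (b) remains available.
Exception (c) requires that the structure's footprint is less than 135 sq ft; but the structure's footprint is 150 sq ft, not less than 135 sq ft, so (c) is unavailable.

No — exception (b) applies; Esme does not need a building permit.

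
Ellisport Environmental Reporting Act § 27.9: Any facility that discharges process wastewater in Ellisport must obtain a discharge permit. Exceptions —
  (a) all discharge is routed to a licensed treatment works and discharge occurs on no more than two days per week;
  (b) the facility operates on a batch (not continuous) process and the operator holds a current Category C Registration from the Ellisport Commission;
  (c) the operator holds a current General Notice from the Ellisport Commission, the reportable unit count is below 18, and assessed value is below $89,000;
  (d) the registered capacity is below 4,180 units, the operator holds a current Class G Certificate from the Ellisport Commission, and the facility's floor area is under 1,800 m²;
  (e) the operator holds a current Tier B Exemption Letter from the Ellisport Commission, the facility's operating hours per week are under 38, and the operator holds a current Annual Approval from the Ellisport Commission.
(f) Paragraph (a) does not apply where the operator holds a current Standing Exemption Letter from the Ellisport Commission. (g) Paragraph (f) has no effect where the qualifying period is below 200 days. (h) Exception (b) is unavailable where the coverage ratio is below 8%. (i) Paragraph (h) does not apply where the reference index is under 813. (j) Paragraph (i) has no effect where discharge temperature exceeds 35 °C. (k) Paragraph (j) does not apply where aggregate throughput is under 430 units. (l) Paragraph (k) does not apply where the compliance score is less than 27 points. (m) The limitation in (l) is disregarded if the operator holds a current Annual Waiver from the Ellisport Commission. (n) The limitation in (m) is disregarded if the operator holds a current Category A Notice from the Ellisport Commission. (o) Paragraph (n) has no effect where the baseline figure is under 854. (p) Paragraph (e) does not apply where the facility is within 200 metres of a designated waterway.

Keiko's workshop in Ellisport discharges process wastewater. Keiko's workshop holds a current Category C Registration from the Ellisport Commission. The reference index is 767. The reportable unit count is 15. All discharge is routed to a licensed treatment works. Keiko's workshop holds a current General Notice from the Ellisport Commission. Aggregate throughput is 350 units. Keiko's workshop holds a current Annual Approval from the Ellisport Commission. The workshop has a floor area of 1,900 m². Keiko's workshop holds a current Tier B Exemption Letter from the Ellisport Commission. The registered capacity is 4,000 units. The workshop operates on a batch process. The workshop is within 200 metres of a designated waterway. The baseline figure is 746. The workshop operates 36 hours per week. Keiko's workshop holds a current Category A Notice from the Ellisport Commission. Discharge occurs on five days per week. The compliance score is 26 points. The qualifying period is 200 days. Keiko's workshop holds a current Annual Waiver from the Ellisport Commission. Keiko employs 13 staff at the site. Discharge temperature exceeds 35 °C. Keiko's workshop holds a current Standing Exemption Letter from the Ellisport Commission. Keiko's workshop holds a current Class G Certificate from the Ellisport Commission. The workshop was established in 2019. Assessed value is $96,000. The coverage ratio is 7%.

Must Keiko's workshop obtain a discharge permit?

No — exception (b) applies; Keiko's workshop is not required to obtain a discharge permit.

Exception (a) fails — discharge occurs on five days per week.
All of (b)'s requirements are met (the facility operates on a batch process; a current Category C Registration is held). Considering the limiting provisions: (h) applies (the coverage ratio is 7%, below the 8% limit), but yields to (i): (i) operates against (h): the reference index is 767, under the 813 limit. (j) operates (discharge temperature exceeds 35 °C), but is displaced by (k): (k) applies — aggregate throughput is 350 units, under the 430 units limit. (l) operates (the compliance score is 26 points, less than the 27 points limit), but is itself disapplied by (m): (m) applies — a current Annual Waiver is held. (n) would limit (m) — a current Category A Notice is held — but (o) sets (n) aside: (o) is engaged — the baseline figure is 746, under the 854 limit. So (b) applies.
Exception (c) requires that assessed value is below $89,000; but assessed value is $96,000, not below $89,000, so (c) is unavailable.
Exception (d) does not apply: the facility's floor area is 1,900 m², not under 1,800 m².
Exception (e)'s conditions are all satisfied: a current Tier B Exemption Letter is held; the facility's operating hours per week are 36, under the 38 limit; a current Annual Approval is held. However, paragraph (p) must be considered: (p) applies — the workshop is within 200 m of a designated waterway. So (e) is unavailable.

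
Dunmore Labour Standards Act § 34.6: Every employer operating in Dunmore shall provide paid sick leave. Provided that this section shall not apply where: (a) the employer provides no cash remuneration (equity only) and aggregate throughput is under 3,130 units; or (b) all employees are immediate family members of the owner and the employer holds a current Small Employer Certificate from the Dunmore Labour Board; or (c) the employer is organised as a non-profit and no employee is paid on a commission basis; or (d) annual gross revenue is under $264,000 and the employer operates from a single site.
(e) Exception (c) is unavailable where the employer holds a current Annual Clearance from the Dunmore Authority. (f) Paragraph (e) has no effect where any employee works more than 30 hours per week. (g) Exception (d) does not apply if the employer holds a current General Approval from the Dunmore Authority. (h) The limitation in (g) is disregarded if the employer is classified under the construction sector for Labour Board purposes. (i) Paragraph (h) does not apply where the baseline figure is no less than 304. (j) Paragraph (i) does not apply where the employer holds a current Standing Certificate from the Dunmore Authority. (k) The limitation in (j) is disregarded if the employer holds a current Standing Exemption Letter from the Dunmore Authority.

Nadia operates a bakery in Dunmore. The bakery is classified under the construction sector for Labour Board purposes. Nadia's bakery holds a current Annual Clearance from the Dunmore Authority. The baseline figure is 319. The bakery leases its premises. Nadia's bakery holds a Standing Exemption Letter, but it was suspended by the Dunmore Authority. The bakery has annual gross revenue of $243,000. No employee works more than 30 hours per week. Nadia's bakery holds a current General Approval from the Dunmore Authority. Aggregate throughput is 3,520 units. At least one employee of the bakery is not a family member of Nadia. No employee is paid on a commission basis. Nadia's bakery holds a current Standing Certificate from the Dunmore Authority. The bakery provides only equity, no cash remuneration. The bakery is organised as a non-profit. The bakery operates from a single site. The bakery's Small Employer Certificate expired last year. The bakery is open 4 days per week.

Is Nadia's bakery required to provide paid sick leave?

Exception (a) requires that aggregate throughput is under 3,130 units; but aggregate throughput is 3,520 units, not under 3,130 units, so (a) is unavailable.
Exception (b) requires that all employees are immediate family members of the owner; but at least one employee is not a family member, so (b) is unavailable.
All of (c)'s requirements are met (the employer is a non-profit; no employee is paid on commission). However, paragraphs (e)–(f) must be considered: (e) is triggered — a current Annual Clearance is held. (f), which would lift (e), is not engaged — no employee exceeds 30 hours/week. Exception (c) does not apply.
Exception (d)'s conditions are all satisfied: annual gross revenue is $243,000, under the $264,000 limit; the employer operates from a single site. Under paragraphs (g)–(k): (g) applies (a current General Approval is held), but is itself disapplied by (h): (h) is triggered — the bakery is classified under the construction sector. (i) is engaged (the baseline figure is 319, meeting the 304 threshold), but yields to (j): (j) operates against (i): a current Standing Certificate is held. (k), which would lift (j), is not triggered — no current Standing Exemption Letter is held. So (d) applies.

No — exception (d) applies; Nadia's bakery is not required to provide paid sick leave.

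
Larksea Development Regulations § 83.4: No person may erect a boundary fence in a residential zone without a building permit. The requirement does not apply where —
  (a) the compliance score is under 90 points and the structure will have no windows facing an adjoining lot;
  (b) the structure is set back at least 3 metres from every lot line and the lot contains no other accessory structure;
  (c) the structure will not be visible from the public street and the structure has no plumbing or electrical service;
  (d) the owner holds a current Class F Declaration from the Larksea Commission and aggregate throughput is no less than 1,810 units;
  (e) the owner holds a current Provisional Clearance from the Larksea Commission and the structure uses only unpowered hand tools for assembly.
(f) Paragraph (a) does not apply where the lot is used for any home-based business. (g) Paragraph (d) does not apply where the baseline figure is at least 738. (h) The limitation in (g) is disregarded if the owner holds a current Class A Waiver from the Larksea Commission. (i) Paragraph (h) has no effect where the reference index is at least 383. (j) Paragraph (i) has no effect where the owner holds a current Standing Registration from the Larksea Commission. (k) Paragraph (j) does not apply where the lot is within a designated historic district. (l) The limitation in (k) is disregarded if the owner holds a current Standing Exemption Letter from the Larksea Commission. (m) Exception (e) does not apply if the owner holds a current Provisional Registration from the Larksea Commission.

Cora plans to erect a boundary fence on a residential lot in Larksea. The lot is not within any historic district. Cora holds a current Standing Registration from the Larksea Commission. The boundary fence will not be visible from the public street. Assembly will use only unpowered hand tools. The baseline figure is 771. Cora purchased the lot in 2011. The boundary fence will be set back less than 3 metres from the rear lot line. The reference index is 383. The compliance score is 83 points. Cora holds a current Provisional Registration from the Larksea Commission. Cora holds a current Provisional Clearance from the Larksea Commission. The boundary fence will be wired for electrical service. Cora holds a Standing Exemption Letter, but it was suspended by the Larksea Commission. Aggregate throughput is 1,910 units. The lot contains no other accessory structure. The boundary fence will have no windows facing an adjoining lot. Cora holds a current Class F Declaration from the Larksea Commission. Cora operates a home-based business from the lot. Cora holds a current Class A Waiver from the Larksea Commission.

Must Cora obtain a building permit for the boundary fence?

No — exception (d) applies; Cora does not need a building permit.

All of (a)'s requirements are met (the compliance score is 83 points, under the 90 points limit; no windows face an adjoining lot). Turning to paragraph (f): (f) applies — a home-based business operates on the lot. So (a) is unavailable.
Exception (b) fails — the rear setback is under 3 m.
Exception (c) does not apply: electrical service is planned.
All of (d)'s requirements are met (a current Class F Declaration is held; aggregate throughput is 1,910 units, meeting the 1,810 units threshold). Applying paragraphs (g)–(l): (g) applies (the baseline figure is 771, meeting the 738 threshold), but is set aside by (h): (h) operates against (g): a current Class A Waiver is held. (i) operates (the reference index is 383, meeting the 383 threshold), but is set aside by (j): (j) applies — a current Standing Registration is held. (k), which would lift (j), is not triggered — the lot is not in a historic district. So (d) applies.
Exception (e)'s conditions are all satisfied: a current Provisional Clearance is held; assembly uses only hand tools. But: (m) operates against (e): a current Provisional Registration is held. (e) is therefore removed.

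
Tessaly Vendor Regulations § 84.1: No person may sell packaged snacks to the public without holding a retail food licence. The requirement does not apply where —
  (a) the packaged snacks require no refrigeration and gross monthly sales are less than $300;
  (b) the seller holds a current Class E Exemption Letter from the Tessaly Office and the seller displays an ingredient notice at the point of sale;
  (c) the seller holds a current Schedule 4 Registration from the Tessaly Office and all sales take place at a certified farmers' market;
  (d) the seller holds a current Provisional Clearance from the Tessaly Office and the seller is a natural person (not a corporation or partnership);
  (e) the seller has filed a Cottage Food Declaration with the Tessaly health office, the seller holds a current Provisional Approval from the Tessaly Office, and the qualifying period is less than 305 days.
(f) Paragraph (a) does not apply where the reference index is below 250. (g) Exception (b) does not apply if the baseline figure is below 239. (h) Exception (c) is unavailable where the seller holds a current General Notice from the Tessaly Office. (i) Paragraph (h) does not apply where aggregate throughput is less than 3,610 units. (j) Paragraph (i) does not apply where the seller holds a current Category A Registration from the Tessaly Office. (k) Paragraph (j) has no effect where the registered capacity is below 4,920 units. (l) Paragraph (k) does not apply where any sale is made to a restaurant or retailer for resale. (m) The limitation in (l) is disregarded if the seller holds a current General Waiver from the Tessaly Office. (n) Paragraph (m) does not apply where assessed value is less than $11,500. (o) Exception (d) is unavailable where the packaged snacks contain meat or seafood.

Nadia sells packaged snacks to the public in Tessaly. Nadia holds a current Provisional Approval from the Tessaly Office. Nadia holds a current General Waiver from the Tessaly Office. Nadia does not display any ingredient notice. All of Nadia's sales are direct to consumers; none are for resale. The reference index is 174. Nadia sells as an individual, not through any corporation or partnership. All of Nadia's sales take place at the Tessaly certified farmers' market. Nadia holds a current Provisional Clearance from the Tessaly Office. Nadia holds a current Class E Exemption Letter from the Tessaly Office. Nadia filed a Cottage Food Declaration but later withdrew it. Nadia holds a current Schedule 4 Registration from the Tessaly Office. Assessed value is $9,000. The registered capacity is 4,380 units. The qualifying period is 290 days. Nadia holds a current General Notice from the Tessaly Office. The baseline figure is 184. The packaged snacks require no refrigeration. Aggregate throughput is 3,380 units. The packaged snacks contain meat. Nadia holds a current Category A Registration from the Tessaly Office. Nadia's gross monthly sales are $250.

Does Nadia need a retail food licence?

Exception (a): the packaged snacks are shelf-stable; gross monthly sales are $250, less than the $300 limit — every condition holds. But applying paragraph (f): (f) is engaged — the reference index is 174, below the 250 limit. (a) is therefore removed.
Exception (b) does not apply: no ingredient notice is displayed.
Exception (c): a current Schedule 4 Registration is held; all sales are at a certified farmers' market — every condition holds. Considering the limiting provisions: (h) would limit (c) — a current General Notice is held — but (i) sets (h) aside: (i) operates against (h): aggregate throughput is 3,380 units, less than the 3,610 units limit. (j) is engaged (a current Category A Registration is held), but is set aside by (k): (k) applies — the registered capacity is 4,380 units, below the 4,920 units limit. (l) is not engaged (no sales are for resale), so (k) stands. So (c) applies.
Exception (d)'s conditions are all satisfied: a current Provisional Clearance is held; the seller is a natural person. But applying paragraph (o): (o) applies — the packaged snacks contain meat. Exception (d) does not apply.
Exception (e) fails — the Cottage Food Declaration was withdrawn.

No — exception (c) applies; Nadia is not required to hold a retail food licence.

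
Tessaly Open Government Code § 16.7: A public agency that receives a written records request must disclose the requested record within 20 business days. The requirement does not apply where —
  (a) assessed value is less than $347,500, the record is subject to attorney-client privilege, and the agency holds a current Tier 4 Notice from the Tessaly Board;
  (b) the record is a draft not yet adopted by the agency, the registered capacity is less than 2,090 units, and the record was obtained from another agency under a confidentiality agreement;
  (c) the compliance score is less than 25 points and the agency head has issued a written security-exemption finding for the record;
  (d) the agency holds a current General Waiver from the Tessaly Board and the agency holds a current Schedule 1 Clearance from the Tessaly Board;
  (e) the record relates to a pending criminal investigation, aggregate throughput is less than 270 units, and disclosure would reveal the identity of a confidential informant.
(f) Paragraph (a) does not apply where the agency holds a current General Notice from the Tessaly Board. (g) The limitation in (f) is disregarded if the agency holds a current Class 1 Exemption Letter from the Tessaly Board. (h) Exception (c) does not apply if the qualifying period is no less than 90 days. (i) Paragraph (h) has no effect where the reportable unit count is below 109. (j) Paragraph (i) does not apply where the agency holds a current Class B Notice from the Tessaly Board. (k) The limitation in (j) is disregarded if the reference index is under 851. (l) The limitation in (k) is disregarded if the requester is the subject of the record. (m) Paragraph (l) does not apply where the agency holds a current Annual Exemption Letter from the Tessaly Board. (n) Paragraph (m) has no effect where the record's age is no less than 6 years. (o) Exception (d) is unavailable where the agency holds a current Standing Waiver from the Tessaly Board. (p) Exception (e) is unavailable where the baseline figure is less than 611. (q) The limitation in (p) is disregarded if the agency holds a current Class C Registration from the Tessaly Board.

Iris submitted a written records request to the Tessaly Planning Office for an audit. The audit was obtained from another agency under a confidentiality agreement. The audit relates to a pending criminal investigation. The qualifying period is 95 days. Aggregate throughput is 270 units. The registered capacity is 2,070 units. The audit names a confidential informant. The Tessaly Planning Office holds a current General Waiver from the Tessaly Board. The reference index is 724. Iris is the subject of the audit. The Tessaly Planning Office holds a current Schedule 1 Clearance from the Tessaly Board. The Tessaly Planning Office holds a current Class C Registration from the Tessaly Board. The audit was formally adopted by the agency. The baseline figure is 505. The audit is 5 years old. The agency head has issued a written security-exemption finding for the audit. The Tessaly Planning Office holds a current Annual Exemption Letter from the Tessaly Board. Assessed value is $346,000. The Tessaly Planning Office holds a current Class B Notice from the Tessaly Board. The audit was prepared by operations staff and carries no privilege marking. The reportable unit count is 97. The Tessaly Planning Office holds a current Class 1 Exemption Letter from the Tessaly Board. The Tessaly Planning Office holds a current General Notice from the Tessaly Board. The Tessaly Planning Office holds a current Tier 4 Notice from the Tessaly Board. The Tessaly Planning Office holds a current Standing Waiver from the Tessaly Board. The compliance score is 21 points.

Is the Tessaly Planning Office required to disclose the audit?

Exception (a) requires that the record is subject to attorney-client privilege; but the audit carries no privilege marking, so (a) is unavailable.
Exception (b) requires that the record is a draft not yet adopted by the agency; but the audit has been formally adopted, so (b) is unavailable.
Exception (c) is satisfied on its face — the compliance score is 21 points, less than the 25 points limit; a written security-exemption finding has been issued. Applying paragraphs (h)–(n): (h) is triggered (the qualifying period is 95 days, meeting the 90 days threshold), but yields to (i): (i) operates against (h): the reportable unit count is 97, below the 109 limit. (j) applies (a current Class B Notice is held), but yields to (k): (k) operates against (j): the reference index is 724, under the 851 limit. (l) is engaged (Iris is the subject of the audit), but is set aside by (m): (m) operates against (l): a current Annual Exemption Letter is held. (n) does not operate here (the record's age is 5 years, short of 6 years), so (m) stands. So (c) applies.
Exception (d) is satisfied on its face — a current General Waiver is held; a current Schedule 1 Clearance is held. However, paragraph (o) must be considered: (o) operates against (d): a current Standing Waiver is held. Exception (d) does not apply.
Exception (e) requires that aggregate throughput is less than 270 units; but aggregate throughput is 270 units, not less than 270 units, so (e) is unavailable.

No — exception (c) applies; the Tessaly Planning Office is not required to disclose the audit.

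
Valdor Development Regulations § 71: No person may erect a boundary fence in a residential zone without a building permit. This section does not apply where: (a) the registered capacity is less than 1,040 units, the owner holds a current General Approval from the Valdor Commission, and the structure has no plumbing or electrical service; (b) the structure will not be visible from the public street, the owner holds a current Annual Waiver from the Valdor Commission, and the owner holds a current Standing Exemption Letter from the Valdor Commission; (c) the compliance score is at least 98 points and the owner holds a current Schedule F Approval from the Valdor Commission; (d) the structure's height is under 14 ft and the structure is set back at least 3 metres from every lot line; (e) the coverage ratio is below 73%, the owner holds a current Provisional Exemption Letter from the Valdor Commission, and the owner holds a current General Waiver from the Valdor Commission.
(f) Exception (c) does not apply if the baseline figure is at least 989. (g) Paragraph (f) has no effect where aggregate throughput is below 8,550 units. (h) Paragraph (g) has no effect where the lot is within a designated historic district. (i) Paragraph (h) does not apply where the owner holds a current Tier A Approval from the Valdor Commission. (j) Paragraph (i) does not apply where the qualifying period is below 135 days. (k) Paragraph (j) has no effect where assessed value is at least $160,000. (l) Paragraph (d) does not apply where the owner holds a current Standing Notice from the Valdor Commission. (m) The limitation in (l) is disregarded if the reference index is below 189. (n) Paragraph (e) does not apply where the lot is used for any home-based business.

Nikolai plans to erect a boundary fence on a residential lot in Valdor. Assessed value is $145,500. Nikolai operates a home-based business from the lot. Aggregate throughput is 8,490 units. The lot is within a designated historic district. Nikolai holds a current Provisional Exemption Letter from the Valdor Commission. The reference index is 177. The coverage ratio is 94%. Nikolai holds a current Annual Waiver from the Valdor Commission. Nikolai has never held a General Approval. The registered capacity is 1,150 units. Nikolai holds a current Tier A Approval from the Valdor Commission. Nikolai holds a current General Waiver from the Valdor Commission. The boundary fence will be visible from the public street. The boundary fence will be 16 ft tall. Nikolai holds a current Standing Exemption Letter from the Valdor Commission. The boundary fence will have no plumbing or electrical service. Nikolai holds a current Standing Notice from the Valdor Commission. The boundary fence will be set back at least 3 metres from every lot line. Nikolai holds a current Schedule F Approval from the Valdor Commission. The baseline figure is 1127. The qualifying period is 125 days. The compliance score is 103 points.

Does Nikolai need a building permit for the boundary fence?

Exception (a) does not apply: the registered capacity is 1,150 units, not less than 1,040 units.
Exception (b) requires that the structure will not be visible from the public street; but the structure will be visible from the street, so (b) is unavailable.
Exception (c) is satisfied on its face — the compliance score is 103 points, meeting the 98 points threshold; a current Schedule F Approval is held. However, paragraphs (f)–(k) must be considered: (f) is triggered — the baseline figure is 1,127, meeting the 989 threshold. (g) operates (aggregate throughput is 8,490 units, below the 8,550 units limit), but is displaced by (h): (h) applies — the lot is in a historic district. (i) would limit (h) — a current Tier A Approval is held — but (j) sets (i) aside: (j) is triggered — the qualifying period is 125 days, below the 135 days limit. (k), which would lift (j), is not triggered — assessed value is $145,500, short of $160,000. Exception (c) does not apply.
Exception (d) requires that the structure's height is under 14 ft; but the structure's height is 16 ft, not under 14 ft, so (d) is unavailable.
Exception (e) requires that the coverage ratio is below 73%; but the coverage ratio is 94%, not below 73%, so (e) is unavailable.
None of the exceptions is available; § 71 applies in full.

Yes — Nikolai must obtain a building permit.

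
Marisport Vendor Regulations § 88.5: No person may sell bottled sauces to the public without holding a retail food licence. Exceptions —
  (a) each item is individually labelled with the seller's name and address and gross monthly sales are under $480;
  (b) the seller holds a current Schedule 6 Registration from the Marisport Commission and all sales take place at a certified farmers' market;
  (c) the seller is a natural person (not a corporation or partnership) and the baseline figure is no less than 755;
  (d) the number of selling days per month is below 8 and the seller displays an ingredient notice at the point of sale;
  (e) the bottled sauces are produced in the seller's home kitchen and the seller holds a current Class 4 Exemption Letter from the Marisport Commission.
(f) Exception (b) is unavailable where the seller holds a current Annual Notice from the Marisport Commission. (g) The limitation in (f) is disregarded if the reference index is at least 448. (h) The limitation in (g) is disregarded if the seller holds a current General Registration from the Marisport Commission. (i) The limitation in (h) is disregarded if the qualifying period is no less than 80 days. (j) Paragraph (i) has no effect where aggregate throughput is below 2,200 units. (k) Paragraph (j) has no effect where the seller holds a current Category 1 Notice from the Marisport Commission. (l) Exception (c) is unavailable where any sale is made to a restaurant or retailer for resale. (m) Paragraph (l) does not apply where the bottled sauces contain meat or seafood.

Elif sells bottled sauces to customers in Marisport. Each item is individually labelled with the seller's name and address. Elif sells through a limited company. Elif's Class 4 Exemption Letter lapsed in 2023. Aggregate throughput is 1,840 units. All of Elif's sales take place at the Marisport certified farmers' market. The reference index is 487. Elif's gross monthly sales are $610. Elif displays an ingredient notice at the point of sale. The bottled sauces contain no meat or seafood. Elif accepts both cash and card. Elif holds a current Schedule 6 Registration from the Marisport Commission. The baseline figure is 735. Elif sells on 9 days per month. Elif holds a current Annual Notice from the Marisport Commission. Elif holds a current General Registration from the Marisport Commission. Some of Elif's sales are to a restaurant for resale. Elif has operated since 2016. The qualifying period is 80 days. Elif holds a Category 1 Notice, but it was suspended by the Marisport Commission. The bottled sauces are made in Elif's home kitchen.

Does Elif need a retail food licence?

Exception (a) does not apply: gross monthly sales are $610, not under $480.
All of (b)'s requirements are met (a current Schedule 6 Registration is held; all sales are at a certified farmers' market). But applying paragraphs (f)–(k): (f) applies — a current Annual Notice is held. (g) would limit (f) — the reference index is 487, meeting the 448 threshold — but (h) sets (g) aside: (h) operates against (g): a current General Registration is held. (i) operates (the qualifying period is 80 days, meeting the 80 days threshold), but is overridden by (j): (j) applies — aggregate throughput is 1,840 units, below the 2,200 units limit. (k), which would lift (j), is not triggered — the Category 1 Notice is not current. Exception (b) does not apply.
Exception (c) does not apply: the seller operates through a limited company.
Exception (d) requires that the number of selling days per month is below 8; but the number of selling days per month is 9, not below 8, so (d) is unavailable.
Exception (e) fails — there is no Class 4 Exemption Letter in force.
No exception is made out. Elif falls within the general rule.

Yes — Elif must hold a retail food licence.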